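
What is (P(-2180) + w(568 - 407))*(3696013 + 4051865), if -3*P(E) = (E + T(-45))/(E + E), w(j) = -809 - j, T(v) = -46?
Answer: -8193268640769/1090 ≈ -7.5168e+9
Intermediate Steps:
P(E) = -(-46 + E)/(6*E) (P(E) = -(E - 46)/(3*(E + E)) = -(-46 + E)/(3*(2*E)) = -(-46 + E)*1/(2*E)/3 = -(-46 + E)/(6*E))
(P(-2180) + w(568 - 407))*(3696013 + 4051865) = ((1/6)*(46 - 1*(-2180))/(-2180) + (-809 - (568 - 407)))*(3696013 + 4051865) = ((1/6)*(-1/2180)*(46 + 2180) + (-809 - 1*161))*7747878 = ((1/6)*(-1/2180)*2226 + (-809 - 161))*7747878 = (-371/2180 - 970)*7747878 = -2114971/2180*7747878 = -8193268640769/1090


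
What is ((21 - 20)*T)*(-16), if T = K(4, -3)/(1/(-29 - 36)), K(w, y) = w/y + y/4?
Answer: -6500/3 ≈ -2166.7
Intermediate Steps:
K(w, y) = y/4 + w/y (K(w, y) = w/y + y*(1/4) = w/y + y/4 = y/4 + w/y)
T = 1625/12 (T = ((1/4)*(-3) + 4/(-3))/(1/(-29 - 36)) = (-3/4 + 4*(-1/3))/(1/(-65)) = (-3/4 - 4/3)/(-1/65) = -25/12*(-65) = 1625/12 ≈ 135.42)
((21 - 20)*T)*(-16) = ((21 - 20)*(1625/12))*(-16) = (1*(1625/12))*(-16) = (1625/12)*(-16) = -6500/3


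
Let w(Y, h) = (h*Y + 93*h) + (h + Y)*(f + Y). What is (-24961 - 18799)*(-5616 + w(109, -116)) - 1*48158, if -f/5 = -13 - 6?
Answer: 1333581602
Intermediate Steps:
f = 95 (f = -5*(-13 - 6) = -5*(-19) = 95)
w(Y, h) = 93*h + Y*h + (95 + Y)*(Y + h) (w(Y, h) = (h*Y + 93*h) + (h + Y)*(95 + Y) = (Y*h + 93*h) + (Y + h)*(95 + Y) = (93*h + Y*h) + (95 + Y)*(Y + h) = 93*h + Y*h + (95 + Y)*(Y + h))
(-24961 - 18799)*(-5616 + w(109, -116)) - 1*48158 = (-24961 - 18799)*(-5616 + (109² + 95*109 + 188*(-116) + 2*109*(-116))) - 1*48158 = -43760*(-5616 + (11881 + 10355 - 21808 - 25288)) - 48158 = -43760*(-5616 - 24860) - 48158 = -43760*(-30476) - 48158 = 1333629760 - 48158 = 1333581602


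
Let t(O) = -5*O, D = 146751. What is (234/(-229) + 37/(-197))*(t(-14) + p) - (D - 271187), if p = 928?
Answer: 5559219410/45113 ≈ 1.2323e+5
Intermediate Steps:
(234/(-229) + 37/(-197))*(t(-14) + p) - (D - 271187) = (234/(-229) + 37/(-197))*(-5*(-14) + 928) - (146751 - 271187) = (234*(-1/229) + 37*(-1/197))*(70 + 928) - 1*(-124436) = (-234/229 - 37/197)*998 + 124436 = -54571/45113*998 + 124436 = -54461858/45113 + 124436 = 5559219410/45113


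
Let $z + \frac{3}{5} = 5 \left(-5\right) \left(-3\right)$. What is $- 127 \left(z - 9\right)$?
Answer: $- \frac{41529}{5} \approx -8305.8$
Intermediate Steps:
$z = \frac{372}{5}$ ($z = - \frac{3}{5} + 5 \left(-5\right) \left(-3\right) = - \frac{3}{5} - -75 = - \frac{3}{5} + 75 = \frac{372}{5} \approx 74.4$)
$- 127 \left(z - 9\right) = - 127 \left(\frac{372}{5} - 9\right) = \left(-127\right) \frac{327}{5} = - \frac{41529}{5}$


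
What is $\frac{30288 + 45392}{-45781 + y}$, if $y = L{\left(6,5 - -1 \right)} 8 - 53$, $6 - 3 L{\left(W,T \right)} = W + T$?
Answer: $- \frac{7568}{4585} \approx -1.6506$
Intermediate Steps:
$L{\left(W,T \right)} = 2 - \frac{T}{3} - \frac{W}{3}$ ($L{\left(W,T \right)} = 2 - \frac{W + T}{3} = 2 - \frac{T + W}{3} = 2 - \left(\frac{T}{3} + \frac{W}{3}\right) = 2 - \frac{T}{3} - \frac{W}{3}$)
$y = -69$ ($y = \left(2 - \frac{5 - -1}{3} - 2\right) 8 - 53 = \left(2 - \frac{5 + 1}{3} - 2\right) 8 - 53 = \left(2 - 2 - 2\right) 8 - 53 = \left(-2\right) 8 - 53 = -16 - 53 = -69$)
$\frac{30288 + 45392}{-45781 + y} = \frac{30288 + 45392}{-45781 - 69} = \frac{75680}{-45850} = 75680 \left(- \frac{1}{45850}\right) = - \frac{7568}{4585}$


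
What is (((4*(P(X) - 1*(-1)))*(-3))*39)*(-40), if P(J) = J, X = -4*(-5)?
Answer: 393120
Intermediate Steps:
X = 20
(((4*(P(X) - 1*(-1)))*(-3))*39)*(-40) = (((4*(20 - 1*(-1)))*(-3))*39)*(-40) = (((4*(20 + 1))*(-3))*39)*(-40) = (((4*21)*(-3))*39)*(-40) = ((84*(-3))*39)*(-40) = -252*39*(-40) = -9828*(-40) = 393120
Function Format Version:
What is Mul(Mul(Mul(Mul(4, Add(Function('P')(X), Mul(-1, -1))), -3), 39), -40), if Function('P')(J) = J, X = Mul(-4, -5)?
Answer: 393120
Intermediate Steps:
X = 20
Mul(Mul(Mul(Mul(4, Add(Function('P')(X), Mul(-1, -1))), -3), 39), -40) = Mul(Mul(Mul(Mul(4, Add(20, Mul(-1, -1))), -3), 39), -40) = Mul(Mul(Mul(Mul(4, Add(20, 1)), -3), 39), -40) = Mul(Mul(Mul(Mul(4, 21), -3), 39), -40) = Mul(Mul(Mul(84, -3), 39), -40) = Mul(Mul(-252, 39), -40) = Mul(-9828, -40) = 393120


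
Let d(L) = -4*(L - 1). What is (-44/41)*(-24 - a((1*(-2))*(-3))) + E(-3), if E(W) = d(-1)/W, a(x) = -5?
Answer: 2180/123 ≈ 17.724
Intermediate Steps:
d(L) = 4 - 4*L (d(L) = -4*(-1 + L) = 4 - 4*L)
E(W) = 8/W (E(W) = (4 - 4*(-1))/W = (4 + 4)/W = 8/W)
(-44/41)*(-24 - a((1*(-2))*(-3))) + E(-3) = (-44/41)*(-24 - 1*(-5)) + 8/(-3) = (-44*1/41)*(-24 + 5) + 8*(-⅓) = -44/41*(-19) - 8/3 = 836/41 - 8/3 = 2180/123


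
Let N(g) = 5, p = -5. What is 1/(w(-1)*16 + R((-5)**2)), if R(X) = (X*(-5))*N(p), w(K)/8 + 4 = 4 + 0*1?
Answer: -1/625 ≈ -0.0016000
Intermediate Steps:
w(K) = 0 (w(K) = -32 + 8*(4 + 0*1) = -32 + 8*(4 + 0) = -32 + 8*4 = -32 + 32 = 0)
R(X) = -25*X (R(X) = (X*(-5))*5 = -5*X*5 = -25*X)
1/(w(-1)*16 + R((-5)**2)) = 1/(0*16 - 25*(-5)**2) = 1/(0 - 25*25) = 1/(0 - 625) = 1/(-625) = -1/625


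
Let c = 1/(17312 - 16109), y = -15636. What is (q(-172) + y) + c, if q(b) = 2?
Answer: -18807701/1203 ≈ -15634.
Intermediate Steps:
c = 1/1203 ≈ 0.00083125
(q(-172) + y) + c = (2 - 15636) + 1/1203 = -15634 + 1/1203 = -18807701/1203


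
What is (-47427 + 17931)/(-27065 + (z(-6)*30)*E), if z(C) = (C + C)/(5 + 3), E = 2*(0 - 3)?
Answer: 29496/26795 ≈ 1.1008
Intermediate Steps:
E = -6 (E = 2*(-3) = -6)
z(C) = C/4 (z(C) = (2*C)/8 = C/4)
(-47427 + 17931)/(-27065 + (z(-6)*30)*E) = (-47427 + 17931)/(-27065 + (((¼)*(-6))*30)*(-6)) = -29496/(-27065 - 3/2*30*(-6)) = -29496/(-27065 - 45*(-6)) = -29496/(-27065 + 270) = -29496/(-26795) = -29496*(-1/26795) = 29496/26795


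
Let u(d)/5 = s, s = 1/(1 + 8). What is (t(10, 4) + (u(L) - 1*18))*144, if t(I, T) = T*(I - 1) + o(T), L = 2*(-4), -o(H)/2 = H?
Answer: 1520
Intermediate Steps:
o(H) = -2*H
L = -8
t(I, T) = -2*T + T*(-1 + I) (t(I, T) = T*(I - 1) - 2*T = T*(-1 + I) - 2*T = -2*T + T*(-1 + I))
s = ⅑ (s = 1/9 = ⅑ ≈ 0.11111)
u(d) = 5/9 (u(d) = 5*(⅑) = 5/9)
(t(10, 4) + (u(L) - 1*18))*144 = (4*(-3 + 10) + (5/9 - 1*18))*144 = (4*7 + (5/9 - 18))*144 = (28 - 157/9)*144 = (95/9)*144 = 1520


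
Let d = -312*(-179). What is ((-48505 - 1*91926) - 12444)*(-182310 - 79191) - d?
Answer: 39976909527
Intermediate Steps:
d = 55848
((-48505 - 1*91926) - 12444)*(-182310 - 79191) - d = ((-48505 - 1*91926) - 12444)*(-182310 - 79191) - 1*55848 = ((-48505 - 91926) - 12444)*(-261501) - 55848 = (-140431 - 12444)*(-261501) - 55848 = -152875*(-261501) - 55848 = 39976965375 - 55848 = 39976909527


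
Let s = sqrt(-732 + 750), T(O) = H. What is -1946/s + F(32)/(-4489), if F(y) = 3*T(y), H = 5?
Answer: -15/4489 - 973*sqrt(2)/3 ≈ -458.68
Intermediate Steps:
T(O) = 5
s = 3*sqrt(2) (s = sqrt(18) = 3*sqrt(2) ≈ 4.2426)
F(y) = 15 (F(y) = 3*5 = 15)
-1946/s + F(32)/(-4489) = -1946*sqrt(2)/6 + 15/(-4489) = -973*sqrt(2)/3 + 15*(-1/4489) = -973*sqrt(2)/3 - 15/4489 = -15/4489 - 973*sqrt(2)/3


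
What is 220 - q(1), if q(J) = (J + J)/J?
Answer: 218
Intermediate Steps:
q(J) = 2 (q(J) = (2*J)/J = 2)
220 - q(1) = 220 - 1*2 = 220 - 2 = 218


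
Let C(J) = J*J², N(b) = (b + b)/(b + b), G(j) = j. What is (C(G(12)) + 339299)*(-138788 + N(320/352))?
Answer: -47330114249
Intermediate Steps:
N(b) = 1 (N(b) = (2*b)/((2*b)) = (2*b)*(1/(2*b)) = 1)
C(J) = J³
(C(G(12)) + 339299)*(-138788 + N(320/352)) = (12³ + 339299)*(-138788 + 1) = (1728 + 339299)*(-138787) = 341027*(-138787) = -47330114249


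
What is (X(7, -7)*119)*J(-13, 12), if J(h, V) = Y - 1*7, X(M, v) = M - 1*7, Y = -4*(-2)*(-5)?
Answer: 0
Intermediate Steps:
Y = -40 (Y = 8*(-5) = -40)
X(M, v) = -7 + M (X(M, v) = M - 7 = -7 + M)
J(h, V) = -47 (J(h, V) = -40 - 1*7 = -40 - 7 = -47)
(X(7, -7)*119)*J(-13, 12) = ((-7 + 7)*119)*(-47) = (0*119)*(-47) = 0*(-47) = 0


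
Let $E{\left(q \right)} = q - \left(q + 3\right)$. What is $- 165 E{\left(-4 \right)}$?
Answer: $495$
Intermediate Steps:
$E{\left(q \right)} = -3$ ($E{\left(q \right)} = q - \left(3 + q\right) = -3$)
$- 165 E{\left(-4 \right)} = \left(-165\right) \left(-3\right) = 495$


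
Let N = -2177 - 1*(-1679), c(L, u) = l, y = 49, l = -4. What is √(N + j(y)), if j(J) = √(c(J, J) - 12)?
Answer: √(-498 + 4*I) ≈ 0.08962 + 22.316*I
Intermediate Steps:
c(L, u) = -4
j(J) = 4*I (j(J) = √(-4 - 12) = √(-16) = 4*I)
N = -498 (N = -2177 + 1679 = -498)
√(N + j(y)) = √(-498 + 4*I)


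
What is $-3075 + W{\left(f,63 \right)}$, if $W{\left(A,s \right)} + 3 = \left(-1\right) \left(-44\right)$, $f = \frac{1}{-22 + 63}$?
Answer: $-3034$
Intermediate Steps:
$f = \frac{1}{41} \approx 0.02439$
$W{\left(A,s \right)} = 41$ ($W{\left(A,s \right)} = -3 - -44 = -3 + 44 = 41$)
$-3075 + W{\left(f,63 \right)} = -3075 + 41 = -3034$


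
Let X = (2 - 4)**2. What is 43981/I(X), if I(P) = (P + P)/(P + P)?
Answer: 43981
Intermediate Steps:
X = 4 (X = (-2)**2 = 4)
I(P) = 1 (I(P) = (2*P)/((2*P)) = (2*P)*(1/(2*P)) = 1)
43981/I(X) = 43981/1 = 43981*1 = 43981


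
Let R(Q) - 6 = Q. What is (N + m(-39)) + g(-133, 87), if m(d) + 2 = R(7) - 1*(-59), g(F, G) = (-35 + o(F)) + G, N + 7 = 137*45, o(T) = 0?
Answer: 6280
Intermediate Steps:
R(Q) = 6 + Q
N = 6158 (N = -7 + 137*45 = -7 + 6165 = 6158)
g(F, G) = -35 + G (g(F, G) = (-35 + 0) + G = -35 + G)
m(d) = 70 (m(d) = -2 + ((6 + 7) - 1*(-59)) = -2 + (13 + 59) = -2 + 72 = 70)
(N + m(-39)) + g(-133, 87) = (6158 + 70) + (-35 + 87) = 6228 + 52 = 6280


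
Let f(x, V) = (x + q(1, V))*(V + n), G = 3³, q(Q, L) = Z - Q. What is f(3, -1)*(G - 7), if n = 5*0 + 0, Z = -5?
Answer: 60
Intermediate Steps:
q(Q, L) = -5 - Q
n = 0 (n = 0 + 0 = 0)
G = 27
f(x, V) = V*(-6 + x) (f(x, V) = (x + (-5 - 1*1))*(V + 0) = (x + (-5 - 1))*V = (x - 6)*V = (-6 + x)*V = V*(-6 + x))
f(3, -1)*(G - 7) = (-(-6 + 3))*(27 - 7) = -1*(-3)*20 = 3*20 = 60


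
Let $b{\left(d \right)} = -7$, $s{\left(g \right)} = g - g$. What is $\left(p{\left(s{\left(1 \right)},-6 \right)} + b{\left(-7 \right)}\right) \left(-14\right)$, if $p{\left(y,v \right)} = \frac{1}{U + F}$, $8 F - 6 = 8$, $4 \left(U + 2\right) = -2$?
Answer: $\frac{350}{3} \approx 116.67$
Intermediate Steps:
$U = - \frac{5}{2}$ ($U = -2 + \frac{1}{4} \left(-2\right) = -2 - \frac{1}{2} = - \frac{5}{2} \approx -2.5$)
$F = \frac{7}{4}$ ($F = \frac{3}{4} + \frac{1}{8} \cdot 8 = \frac{3}{4} + 1 = \frac{7}{4} \approx 1.75$)
$s{\left(g \right)} = 0$
$p{\left(y,v \right)} = - \frac{4}{3}$ ($p{\left(y,v \right)} = \frac{1}{- \frac{5}{2} + \frac{7}{4}} = \frac{1}{- \frac{3}{4}} = - \frac{4}{3}$)
$\left(p{\left(s{\left(1 \right)},-6 \right)} + b{\left(-7 \right)}\right) \left(-14\right) = \left(- \frac{4}{3} - 7\right) \left(-14\right) = \left(- \frac{25}{3}\right) \left(-14\right) = \frac{350}{3}$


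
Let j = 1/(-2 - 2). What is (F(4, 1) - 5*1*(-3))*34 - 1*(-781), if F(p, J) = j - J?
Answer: 2497/2 ≈ 1248.5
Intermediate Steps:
j = -¼ (j = 1/(-4) = -¼ ≈ -0.25000)
F(p, J) = -¼ - J
(F(4, 1) - 5*1*(-3))*34 - 1*(-781) = ((-¼ - 1*1) - 5*1*(-3))*34 - 1*(-781) = ((-¼ - 1) - 5*(-3))*34 + 781 = (-5/4 + 15)*34 + 781 = (55/4)*34 + 781 = 935/2 + 781 = 2497/2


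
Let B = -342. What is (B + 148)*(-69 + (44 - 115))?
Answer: 27160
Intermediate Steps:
(B + 148)*(-69 + (44 - 115)) = (-342 + 148)*(-69 + (44 - 115)) = -194*(-69 - 71) = -194*(-140) = 27160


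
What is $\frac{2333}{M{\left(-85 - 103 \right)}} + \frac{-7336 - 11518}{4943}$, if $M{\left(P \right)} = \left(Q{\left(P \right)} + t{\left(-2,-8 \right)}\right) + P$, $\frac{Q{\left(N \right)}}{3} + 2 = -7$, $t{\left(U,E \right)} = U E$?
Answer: $- \frac{15283965}{983657} \approx -15.538$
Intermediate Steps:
$t{\left(U,E \right)} = E U$
$Q{\left(N \right)} = -27$ ($Q{\left(N \right)} = -6 + 3 \left(-7\right) = -6 - 21 = -27$)
$M{\left(P \right)} = -11 + P$ ($M{\left(P \right)} = \left(-27 - -16\right) + P = \left(-27 + 16\right) + P = -11 + P$)
$\frac{2333}{M{\left(-85 - 103 \right)}} + \frac{-7336 - 11518}{4943} = \frac{2333}{-11 - 188} + \frac{-7336 - 11518}{4943} = \frac{2333}{-11 - 188} - \frac{18854}{4943} = \frac{2333}{-199} - \frac{18854}{4943} = 2333 \left(- \frac{1}{199}\right) - \frac{18854}{4943} = - \frac{2333}{199} - \frac{18854}{4943} = - \frac{15283965}{983657}$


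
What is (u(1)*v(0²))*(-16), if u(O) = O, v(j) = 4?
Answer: -64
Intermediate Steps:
(u(1)*v(0²))*(-16) = (1*4)*(-16) = 4*(-16) = -64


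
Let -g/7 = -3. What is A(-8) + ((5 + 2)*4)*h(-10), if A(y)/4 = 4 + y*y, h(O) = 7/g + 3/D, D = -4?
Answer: 781/3 ≈ 260.33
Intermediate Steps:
g = 21 (g = -7*(-3) = 21)
h(O) = -5/12 (h(O) = 7/21 + 3/(-4) = 7*(1/21) + 3*(-¼) = ⅓ - ¾ = -5/12)
A(y) = 16 + 4*y² (A(y) = 4*(4 + y*y) = 4*(4 + y²) = 16 + 4*y²)
A(-8) + ((5 + 2)*4)*h(-10) = (16 + 4*(-8)²) + ((5 + 2)*4)*(-5/12) = (16 + 4*64) + (7*4)*(-5/12) = (16 + 256) + 28*(-5/12) = 272 - 35/3 = 781/3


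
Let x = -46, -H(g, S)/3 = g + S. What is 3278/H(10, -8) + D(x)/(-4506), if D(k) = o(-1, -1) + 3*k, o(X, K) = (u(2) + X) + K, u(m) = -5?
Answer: -2461633/4506 ≈ -546.30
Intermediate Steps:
H(g, S) = -3*S - 3*g (H(g, S) = -3*(g + S) = -3*(S + g) = -3*S - 3*g)
o(X, K) = -5 + K + X (o(X, K) = (-5 + X) + K = -5 + K + X)
D(k) = -7 + 3*k (D(k) = (-5 - 1 - 1) + 3*k = -7 + 3*k)
3278/H(10, -8) + D(x)/(-4506) = 3278/(-3*(-8) - 3*10) + (-7 + 3*(-46))/(-4506) = 3278/(24 - 30) + (-7 - 138)*(-1/4506) = 3278/(-6) - 145*(-1/4506) = 3278*(-⅙) + 145/4506 = -1639/3 + 145/4506 = -2461633/4506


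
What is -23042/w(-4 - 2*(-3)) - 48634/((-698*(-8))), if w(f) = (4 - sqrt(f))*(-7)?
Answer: 127474995/136808 + 11521*sqrt(2)/49 ≈ 1264.3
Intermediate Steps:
w(f) = -28 + 7*sqrt(f)
-23042/w(-4 - 2*(-3)) - 48634/((-698*(-8))) = -23042/(-28 + 7*sqrt(-4 - 2*(-3))) - 48634/((-698*(-8))) = -23042/(-28 + 7*sqrt(-4 + 6)) - 48634/5584 = -23042/(-28 + 7*sqrt(2)) - 48634*1/5584 = -23042/(-28 + 7*sqrt(2)) - 24317/2792 = -24317/2792 - 23042/(-28 + 7*sqrt(2))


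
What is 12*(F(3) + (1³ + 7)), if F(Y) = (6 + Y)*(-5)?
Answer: -444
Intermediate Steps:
F(Y) = -30 - 5*Y
12*(F(3) + (1³ + 7)) = 12*((-30 - 5*3) + (1³ + 7)) = 12*((-30 - 15) + (1 + 7)) = 12*(-45 + 8) = 12*(-37) = -444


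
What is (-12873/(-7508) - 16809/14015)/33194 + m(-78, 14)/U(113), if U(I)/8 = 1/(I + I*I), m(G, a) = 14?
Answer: 78740523803091303/3492826036280 ≈ 22544.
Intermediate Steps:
U(I) = 8/(I + I**2) (U(I) = 8/(I + I*I) = 8/(I + I**2))
(-12873/(-7508) - 16809/14015)/33194 + m(-78, 14)/U(113) = (-12873/(-7508) - 16809/14015)/33194 + 14/((8/(113*(1 + 113)))) = (-12873*(-1/7508) - 16809*1/14015)*(1/33194) + 14/((8*(1/113)/114)) = (12873/7508 - 16809/14015)*(1/33194) + 14/((8*(1/113)*(1/114))) = (54213123/105224620)*(1/33194) + 14/(4/6441) = 54213123/3492826036280 + 14*(6441/4) = 54213123/3492826036280 + 45087/2 = 78740523803091303/3492826036280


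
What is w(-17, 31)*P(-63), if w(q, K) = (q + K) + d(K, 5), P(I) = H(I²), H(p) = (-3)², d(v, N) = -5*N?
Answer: -99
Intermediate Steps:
H(p) = 9
P(I) = 9
w(q, K) = -25 + K + q (w(q, K) = (q + K) - 5*5 = (K + q) - 25 = -25 + K + q)
w(-17, 31)*P(-63) = (-25 + 31 - 17)*9 = -11*9 = -99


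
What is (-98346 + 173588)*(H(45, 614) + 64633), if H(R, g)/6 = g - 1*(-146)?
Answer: 5206219706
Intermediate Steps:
H(R, g) = 876 + 6*g (H(R, g) = 6*(g - 1*(-146)) = 6*(g + 146) = 6*(146 + g) = 876 + 6*g)
(-98346 + 173588)*(H(45, 614) + 64633) = (-98346 + 173588)*((876 + 6*614) + 64633) = 75242*((876 + 3684) + 64633) = 75242*(4560 + 64633) = 75242*69193 = 5206219706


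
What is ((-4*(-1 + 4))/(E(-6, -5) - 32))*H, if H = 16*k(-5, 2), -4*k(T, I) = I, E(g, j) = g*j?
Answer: -48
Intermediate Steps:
k(T, I) = -I/4
H = -8 (H = 16*(-1/4*2) = 16*(-1/2) = -8)
((-4*(-1 + 4))/(E(-6, -5) - 32))*H = ((-4*(-1 + 4))/(-6*(-5) - 32))*(-8) = ((-4*3)/(30 - 32))*(-8) = (-12/(-2))*(-8) = -1/2*(-12)*(-8) = 6*(-8) = -48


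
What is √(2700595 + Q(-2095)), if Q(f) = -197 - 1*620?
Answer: √2699778 ≈ 1643.1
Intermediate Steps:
Q(f) = -817 (Q(f) = -197 - 620 = -817)
√(2700595 + Q(-2095)) = √(2700595 - 817) = √2699778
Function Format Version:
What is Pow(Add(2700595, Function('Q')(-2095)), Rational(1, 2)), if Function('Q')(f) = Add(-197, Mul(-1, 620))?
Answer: Pow(2699778, Rational(1, 2)) ≈ 1643.1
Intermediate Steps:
Function('Q')(f) = -817 (Function('Q')(f) = Add(-197, -620) = -817)
Pow(Add(2700595, Function('Q')(-2095)), Rational(1, 2)) = Pow(Add(2700595, -817), Rational(1, 2)) = Pow(2699778, Rational(1, 2))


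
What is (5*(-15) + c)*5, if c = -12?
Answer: -435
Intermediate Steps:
(5*(-15) + c)*5 = (5*(-15) - 12)*5 = (-75 - 12)*5 = -87*5 = -435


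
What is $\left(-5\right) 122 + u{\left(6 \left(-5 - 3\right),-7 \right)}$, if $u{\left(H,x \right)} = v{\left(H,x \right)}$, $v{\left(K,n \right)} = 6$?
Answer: $-604$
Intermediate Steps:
$u{\left(H,x \right)} = 6$
$\left(-5\right) 122 + u{\left(6 \left(-5 - 3\right),-7 \right)} = \left(-5\right) 122 + 6 = -610 + 6 = -604$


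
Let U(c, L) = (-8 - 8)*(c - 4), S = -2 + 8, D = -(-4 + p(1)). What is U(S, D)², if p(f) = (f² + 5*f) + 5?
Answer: 1024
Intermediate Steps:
p(f) = 5 + f² + 5*f
D = -7 (D = -(-4 + (5 + 1² + 5*1)) = -(-4 + (5 + 1 + 5)) = -(-4 + 11) = -1*7 = -7)
S = 6
U(c, L) = 64 - 16*c (U(c, L) = -16*(-4 + c) = 64 - 16*c)
U(S, D)² = (64 - 16*6)² = (64 - 96)² = (-32)² = 1024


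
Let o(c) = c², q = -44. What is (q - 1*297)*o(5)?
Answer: -8525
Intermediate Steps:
(q - 1*297)*o(5) = (-44 - 1*297)*5² = (-44 - 297)*25 = -341*25 = -8525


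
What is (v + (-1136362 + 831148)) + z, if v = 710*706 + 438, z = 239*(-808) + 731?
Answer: 4103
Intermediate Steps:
z = -192381 (z = -193112 + 731 = -192381)
v = 501698 (v = 501260 + 438 = 501698)
(v + (-1136362 + 831148)) + z = (501698 + (-1136362 + 831148)) - 192381 = (501698 - 305214) - 192381 = 196484 - 192381 = 4103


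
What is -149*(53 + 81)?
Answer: -19966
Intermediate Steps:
-149*(53 + 81) = -149*134 = -19966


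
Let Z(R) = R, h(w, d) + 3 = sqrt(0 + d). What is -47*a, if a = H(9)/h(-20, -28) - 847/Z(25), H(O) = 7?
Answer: 1497608/925 + 658*I*sqrt(7)/37 ≈ 1619.0 + 47.051*I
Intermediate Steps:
h(w, d) = -3 + sqrt(d) (h(w, d) = -3 + sqrt(0 + d) = -3 + sqrt(d))
a = -847/25 + 7/(-3 + 2*I*sqrt(7)) (a = 7/(-3 + sqrt(-28)) - 847/25 = 7/(-3 + 2*I*sqrt(7)) - 847*1/25 = 7/(-3 + 2*I*sqrt(7)) - 847/25 = -847/25 + 7/(-3 + 2*I*sqrt(7)) ≈ -34.448 - 1.0011*I)
-47*a = -47*(-31864/925 - 14*I*sqrt(7)/37) = 1497608/925 + 658*I*sqrt(7)/37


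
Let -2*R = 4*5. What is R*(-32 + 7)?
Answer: 250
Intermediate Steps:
R = -10 (R = -2*5 = -1/2*20 = -10)
R*(-32 + 7) = -10*(-32 + 7) = -10*(-25) = 250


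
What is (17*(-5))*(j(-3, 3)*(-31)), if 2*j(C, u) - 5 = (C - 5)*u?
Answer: -50065/2 ≈ -25033.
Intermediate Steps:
j(C, u) = 5/2 + u*(-5 + C)/2 (j(C, u) = 5/2 + ((C - 5)*u)/2 = 5/2 + ((-5 + C)*u)/2 = 5/2 + (u*(-5 + C))/2 = 5/2 + u*(-5 + C)/2)
(17*(-5))*(j(-3, 3)*(-31)) = (17*(-5))*((5/2 - 5/2*3 + (½)*(-3)*3)*(-31)) = -85*(5/2 - 15/2 - 9/2)*(-31) = -(-1615)*(-31)/2 = -85*589/2 = -50065/2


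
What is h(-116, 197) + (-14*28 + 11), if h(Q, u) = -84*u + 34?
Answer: -16895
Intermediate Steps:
h(Q, u) = 34 - 84*u
h(-116, 197) + (-14*28 + 11) = (34 - 84*197) + (-14*28 + 11) = (34 - 16548) + (-392 + 11) = -16514 - 381 = -16895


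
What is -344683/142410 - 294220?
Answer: -41900214883/142410 ≈ -2.9422e+5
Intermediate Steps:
-344683/142410 - 294220 = -41900214883/142410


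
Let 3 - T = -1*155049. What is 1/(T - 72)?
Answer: 1/154980 ≈ 6.4524e-6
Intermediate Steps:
T = 155052 (T = 3 - (-1)*155049 = 3 - 1*(-155049) = 3 + 155049 = 155052)
1/(T - 72) = 1/(155052 - 72) = 1/154980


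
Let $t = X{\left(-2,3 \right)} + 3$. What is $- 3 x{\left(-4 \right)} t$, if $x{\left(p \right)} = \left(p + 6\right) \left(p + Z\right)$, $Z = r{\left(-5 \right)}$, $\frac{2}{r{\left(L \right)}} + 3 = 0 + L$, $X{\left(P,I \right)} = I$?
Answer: $153$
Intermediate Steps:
$r{\left(L \right)} = \frac{2}{-3 + L}$ ($r{\left(L \right)} = \frac{2}{-3 + \left(0 + L\right)} = \frac{2}{-3 + L}$)
$Z = - \frac{1}{4}$ ($Z = \frac{2}{-3 - 5} = \frac{2}{-8} = 2 \left(- \frac{1}{8}\right) = - \frac{1}{4} \approx -0.25$)
$t = 6$ ($t = 3 + 3 = 6$)
$x{\left(p \right)} = \left(6 + p\right) \left(- \frac{1}{4} + p\right)$ ($x{\left(p \right)} = \left(p + 6\right) \left(p - \frac{1}{4}\right) = \left(6 + p\right) \left(- \frac{1}{4} + p\right)$)
$- 3 x{\left(-4 \right)} t = - 3 \left(- \frac{3}{2} + \left(-4\right)^{2} + \frac{23}{4} \left(-4\right)\right) 6 = - 3 \left(- \frac{3}{2} + 16 - 23\right) 6 = \left(-3\right) \left(- \frac{17}{2}\right) 6 = \frac{51}{2} \cdot 6 = 153$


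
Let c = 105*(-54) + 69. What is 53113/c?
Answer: -53113/5601 ≈ -9.4828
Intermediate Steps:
c = -5601 (c = -5670 + 69 = -5601)
53113/c = 53113/(-5601) = 53113*(-1/5601) = -53113/5601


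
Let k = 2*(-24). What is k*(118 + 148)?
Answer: -12768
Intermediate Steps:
k = -48
k*(118 + 148) = -48*(118 + 148) = -48*266 = -12768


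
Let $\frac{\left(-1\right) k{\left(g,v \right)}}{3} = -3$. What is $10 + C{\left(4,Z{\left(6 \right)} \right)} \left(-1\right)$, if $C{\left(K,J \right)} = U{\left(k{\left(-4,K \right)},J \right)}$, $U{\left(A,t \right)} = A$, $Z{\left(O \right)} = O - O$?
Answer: $1$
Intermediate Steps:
$Z{\left(O \right)} = 0$
$k{\left(g,v \right)} = 9$ ($k{\left(g,v \right)} = \left(-3\right) \left(-3\right) = 9$)
$C{\left(K,J \right)} = 9$
$10 + C{\left(4,Z{\left(6 \right)} \right)} \left(-1\right) = 10 + 9 \left(-1\right) = 10 - 9 = 1$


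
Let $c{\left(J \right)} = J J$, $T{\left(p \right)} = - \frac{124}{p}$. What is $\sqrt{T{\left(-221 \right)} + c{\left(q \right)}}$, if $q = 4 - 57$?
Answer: $\frac{\sqrt{137221773}}{221} \approx 53.005$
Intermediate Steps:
$q = -53$ ($q = 4 - 57 = -53$)
$c{\left(J \right)} = J^{2}$
$\sqrt{T{\left(-221 \right)} + c{\left(q \right)}} = \sqrt{- \frac{124}{-221} + \left(-53\right)^{2}} = \sqrt{\left(-124\right) \left(- \frac{1}{221}\right) + 2809} = \sqrt{\frac{124}{221} + 2809} = \sqrt{\frac{620913}{221}} = \frac{\sqrt{137221773}}{221}$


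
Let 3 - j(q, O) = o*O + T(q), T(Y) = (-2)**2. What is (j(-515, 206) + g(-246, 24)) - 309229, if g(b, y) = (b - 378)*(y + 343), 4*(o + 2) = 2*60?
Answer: -544006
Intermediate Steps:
o = 28 (o = -2 + (2*60)/4 = -2 + (1/4)*120 = -2 + 30 = 28)
T(Y) = 4
g(b, y) = (-378 + b)*(343 + y)
j(q, O) = -1 - 28*O (j(q, O) = 3 - (28*O + 4) = 3 - (4 + 28*O) = 3 + (-4 - 28*O) = -1 - 28*O)
(j(-515, 206) + g(-246, 24)) - 309229 = ((-1 - 28*206) + (-129654 - 378*24 + 343*(-246) - 246*24)) - 309229 = ((-1 - 5768) + (-129654 - 9072 - 84378 - 5904)) - 309229 = (-5769 - 229008) - 309229 = -234777 - 309229 = -544006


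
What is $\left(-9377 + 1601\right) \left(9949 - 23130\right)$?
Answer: $102495456$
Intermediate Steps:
$\left(-9377 + 1601\right) \left(9949 - 23130\right) = \left(-7776\right) \left(-13181\right) = 102495456$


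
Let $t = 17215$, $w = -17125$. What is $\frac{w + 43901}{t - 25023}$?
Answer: $- \frac{3347}{976} \approx -3.4293$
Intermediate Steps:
$\frac{w + 43901}{t - 25023} = \frac{-17125 + 43901}{17215 - 25023} = \frac{26776}{-7808} = 26776 \left(- \frac{1}{7808}\right) = - \frac{3347}{976}$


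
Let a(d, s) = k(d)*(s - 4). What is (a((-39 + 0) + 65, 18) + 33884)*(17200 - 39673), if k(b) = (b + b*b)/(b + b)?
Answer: -765722529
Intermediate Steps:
k(b) = (b + b²)/(2*b) (k(b) = (b + b²)/((2*b)) = (b + b²)*(1/(2*b)) = (b + b²)/(2*b))
a(d, s) = (½ + d/2)*(-4 + s) (a(d, s) = (½ + d/2)*(s - 4) = (½ + d/2)*(-4 + s))
(a((-39 + 0) + 65, 18) + 33884)*(17200 - 39673) = ((1 + ((-39 + 0) + 65))*(-4 + 18)/2 + 33884)*(17200 - 39673) = ((½)*(1 + (-39 + 65))*14 + 33884)*(-22473) = ((½)*(1 + 26)*14 + 33884)*(-22473) = ((½)*27*14 + 33884)*(-22473) = (189 + 33884)*(-22473) = 34073*(-22473) = -765722529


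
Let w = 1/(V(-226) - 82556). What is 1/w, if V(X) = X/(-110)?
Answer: -4540467/55 ≈ -82554.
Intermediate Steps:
V(X) = -X/110 (V(X) = X*(-1/110) = -X/110)
w = -55/4540467 (w = 1/(-1/110*(-226) - 82556) = 1/(113/55 - 82556) = 1/(-4540467/55) = -55/4540467 ≈ -1.2113e-5)
1/w = 1/(-55/4540467) = -4540467/55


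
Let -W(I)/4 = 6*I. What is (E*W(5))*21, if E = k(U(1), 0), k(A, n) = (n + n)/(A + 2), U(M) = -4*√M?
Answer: 0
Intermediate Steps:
k(A, n) = 2*n/(2 + A) (k(A, n) = (2*n)/(2 + A) = 2*n/(2 + A))
W(I) = -24*I
E = 0 (E = 2*0/(2 - 4*√1) = 2*0/(2 - 4*1) = 2*0/(2 - 4) = 2*0/(-2) = 2*0*(-½) = 0)
(E*W(5))*21 = (0*(-24*5))*21 = (0*(-120))*21 = 0*21 = 0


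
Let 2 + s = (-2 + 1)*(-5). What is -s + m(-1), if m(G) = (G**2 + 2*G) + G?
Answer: -5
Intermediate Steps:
m(G) = G**2 + 3*G
s = 3 (s = -2 + (-2 + 1)*(-5) = -2 - 1*(-5) = -2 + 5 = 3)
-s + m(-1) = -1*3 - (3 - 1) = -3 - 1*2 = -3 - 2 = -5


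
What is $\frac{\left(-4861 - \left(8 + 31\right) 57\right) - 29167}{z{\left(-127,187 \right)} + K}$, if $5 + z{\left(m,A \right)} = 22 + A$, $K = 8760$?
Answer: $- \frac{36251}{8964} \approx -4.0441$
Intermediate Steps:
$z{\left(m,A \right)} = 17 + A$ ($z{\left(m,A \right)} = -5 + \left(22 + A\right) = 17 + A$)
$\frac{\left(-4861 - \left(8 + 31\right) 57\right) - 29167}{z{\left(-127,187 \right)} + K} = \frac{\left(-4861 - \left(8 + 31\right) 57\right) - 29167}{\left(17 + 187\right) + 8760} = \frac{\left(-4861 - 39 \cdot 57\right) - 29167}{204 + 8760} = \frac{\left(-4861 - 2223\right) - 29167}{8964} = \left(\left(-4861 - 2223\right) - 29167\right) \frac{1}{8964} = \left(-7084 - 29167\right) \frac{1}{8964} = \left(-36251\right) \frac{1}{8964} = - \frac{36251}{8964}$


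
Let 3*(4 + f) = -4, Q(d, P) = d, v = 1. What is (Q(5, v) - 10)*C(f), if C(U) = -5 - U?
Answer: -5/3 ≈ -1.6667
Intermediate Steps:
f = -16/3 (f = -4 + (⅓)*(-4) = -4 - 4/3 = -16/3 ≈ -5.3333)
(Q(5, v) - 10)*C(f) = (5 - 10)*(-5 - 1*(-16/3)) = -5*(-5 + 16/3) = -5*⅓ = -5/3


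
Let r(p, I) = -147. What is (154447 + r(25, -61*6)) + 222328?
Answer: 376628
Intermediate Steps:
(154447 + r(25, -61*6)) + 222328 = (154447 - 147) + 222328 = 154300 + 222328 = 376628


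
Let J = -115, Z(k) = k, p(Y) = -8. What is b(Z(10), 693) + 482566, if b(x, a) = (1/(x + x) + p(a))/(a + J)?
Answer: 5578462801/11560 ≈ 4.8257e+5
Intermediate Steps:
b(x, a) = (-8 + 1/(2*x))/(-115 + a) (b(x, a) = (1/(x + x) - 8)/(a - 115) = (1/(2*x) - 8)/(-115 + a) = (-8 + 1/(2*x))/(-115 + a))
b(Z(10), 693) + 482566 = (1/2)*(1 - 16*10)/(10*(-115 + 693)) + 482566 = (1/2)*(1/10)*(1 - 160)/578 + 482566 = (1/2)*(1/10)*(1/578)*(-159) + 482566 = -159/11560 + 482566 = 5578462801/11560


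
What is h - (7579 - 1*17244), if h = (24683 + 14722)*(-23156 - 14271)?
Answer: -1474801270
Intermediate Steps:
h = -1474810935 (h = 39405*(-37427) = -1474810935)
h - (7579 - 1*17244) = -1474810935 - (7579 - 1*17244) = -1474810935 - (7579 - 17244) = -1474810935 - 1*(-9665) = -1474810935 + 9665 = -1474801270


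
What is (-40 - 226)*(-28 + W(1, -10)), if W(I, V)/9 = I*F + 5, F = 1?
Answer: -6916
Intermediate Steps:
W(I, V) = 45 + 9*I (W(I, V) = 9*(I*1 + 5) = 9*(I + 5) = 9*(5 + I) = 45 + 9*I)
(-40 - 226)*(-28 + W(1, -10)) = (-40 - 226)*(-28 + (45 + 9*1)) = -266*(-28 + (45 + 9)) = -266*(-28 + 54) = -266*26 = -6916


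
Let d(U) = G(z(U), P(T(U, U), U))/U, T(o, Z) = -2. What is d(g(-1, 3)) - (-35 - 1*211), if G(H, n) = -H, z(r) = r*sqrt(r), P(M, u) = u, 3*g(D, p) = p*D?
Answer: 246 - I ≈ 246.0 - 1.0*I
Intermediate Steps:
g(D, p) = D*p/3 (g(D, p) = (p*D)/3 = (D*p)/3 = D*p/3)
z(r) = r**(3/2)
d(U) = -sqrt(U) (d(U) = (-U**(3/2))/U = -sqrt(U))
d(g(-1, 3)) - (-35 - 1*211) = -sqrt((1/3)*(-1)*3) - (-35 - 1*211) = -sqrt(-1) - (-35 - 211) = -I - 1*(-246) = -I + 246 = 246 - I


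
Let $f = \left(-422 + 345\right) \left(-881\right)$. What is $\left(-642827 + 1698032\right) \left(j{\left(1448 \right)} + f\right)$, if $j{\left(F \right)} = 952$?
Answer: $72586496745$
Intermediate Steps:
$f = 67837$ ($f = \left(-77\right) \left(-881\right) = 67837$)
$\left(-642827 + 1698032\right) \left(j{\left(1448 \right)} + f\right) = \left(-642827 + 1698032\right) \left(952 + 67837\right) = 1055205 \cdot 68789 = 72586496745$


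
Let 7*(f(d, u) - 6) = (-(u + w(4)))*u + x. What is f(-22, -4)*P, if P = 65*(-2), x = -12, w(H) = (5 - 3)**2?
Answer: -3900/7 ≈ -557.14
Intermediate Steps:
w(H) = 4 (w(H) = 2**2 = 4)
f(d, u) = 30/7 + u*(-4 - u)/7 (f(d, u) = 6 + ((-(u + 4))*u - 12)/7 = 6 + ((-(4 + u))*u - 12)/7 = 6 + ((-4 - u)*u - 12)/7 = 6 + (u*(-4 - u) - 12)/7 = 6 + (-12 + u*(-4 - u))/7 = 6 + (-12/7 + u*(-4 - u)/7) = 30/7 + u*(-4 - u)/7)
P = -130
f(-22, -4)*P = (30/7 - 4/7*(-4) - 1/7*(-4)**2)*(-130) = (30/7 + 16/7 - 1/7*16)*(-130) = (30/7 + 16/7 - 16/7)*(-130) = (30/7)*(-130) = -3900/7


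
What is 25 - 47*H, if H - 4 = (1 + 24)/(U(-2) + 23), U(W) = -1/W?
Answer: -213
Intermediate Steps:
H = 238/47 (H = 4 + (1 + 24)/(-1/(-2) + 23) = 4 + 25/(-1*(-½) + 23) = 4 + 25/(½ + 23) = 4 + 25/(47/2) = 4 + 25*(2/47) = 4 + 50/47 = 238/47 ≈ 5.0638)
25 - 47*H = 25 - 47*238/47 = 25 - 238 = -213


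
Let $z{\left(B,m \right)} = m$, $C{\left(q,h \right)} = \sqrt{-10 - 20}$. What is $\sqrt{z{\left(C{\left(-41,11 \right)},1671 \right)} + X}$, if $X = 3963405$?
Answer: $6 \sqrt{110141} \approx 1991.3$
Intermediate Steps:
$C{\left(q,h \right)} = i \sqrt{30}$ ($C{\left(q,h \right)} = \sqrt{-30} = i \sqrt{30}$)
$\sqrt{z{\left(C{\left(-41,11 \right)},1671 \right)} + X} = \sqrt{1671 + 3963405} = \sqrt{3965076} = 6 \sqrt{110141}$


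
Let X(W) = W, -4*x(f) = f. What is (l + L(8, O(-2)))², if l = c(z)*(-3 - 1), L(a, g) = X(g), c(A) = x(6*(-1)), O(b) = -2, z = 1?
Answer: 64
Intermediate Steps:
x(f) = -f/4
c(A) = 3/2 (c(A) = -3*(-1)/2 = -¼*(-6) = 3/2)
L(a, g) = g
l = -6 (l = 3*(-3 - 1)/2 = (3/2)*(-4) = -6)
(l + L(8, O(-2)))² = (-6 - 2)² = (-8)² = 64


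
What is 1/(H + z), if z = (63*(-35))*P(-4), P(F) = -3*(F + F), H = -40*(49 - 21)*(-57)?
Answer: 1/10920 ≈ 9.1575e-5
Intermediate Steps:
H = 63840 (H = -40*28*(-57) = -1120*(-57) = 63840)
P(F) = -6*F
z = -52920 (z = (63*(-35))*(-6*(-4)) = -2205*24 = -52920)
1/(H + z) = 1/(63840 - 52920) = 1/10920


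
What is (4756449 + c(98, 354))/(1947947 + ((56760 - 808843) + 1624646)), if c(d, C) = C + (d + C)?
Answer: 951451/564102 ≈ 1.6867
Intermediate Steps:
c(d, C) = d + 2*C (c(d, C) = C + (C + d) = d + 2*C)
(4756449 + c(98, 354))/(1947947 + ((56760 - 808843) + 1624646)) = (4756449 + (98 + 2*354))/(1947947 + ((56760 - 808843) + 1624646)) = (4756449 + (98 + 708))/(1947947 + (-752083 + 1624646)) = (4756449 + 806)/(1947947 + 872563) = 4757255/2820510 = 4757255*(1/2820510) = 951451/564102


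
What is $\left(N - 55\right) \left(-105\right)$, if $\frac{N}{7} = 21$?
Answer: $-9660$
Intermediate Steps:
$N = 147$ ($N = 7 \cdot 21 = 147$)
$\left(N - 55\right) \left(-105\right) = \left(147 - 55\right) \left(-105\right) = 92 \left(-105\right) = -9660$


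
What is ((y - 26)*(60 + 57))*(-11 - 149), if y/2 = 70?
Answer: -2134080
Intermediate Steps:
y = 140 (y = 2*70 = 140)
((y - 26)*(60 + 57))*(-11 - 149) = ((140 - 26)*(60 + 57))*(-11 - 149) = (114*117)*(-160) = 13338*(-160) = -2134080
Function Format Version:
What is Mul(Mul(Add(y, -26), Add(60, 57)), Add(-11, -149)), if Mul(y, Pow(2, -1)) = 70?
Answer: -2134080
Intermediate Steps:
y = 140 (y = Mul(2, 70) = 140)
Mul(Mul(Add(y, -26), Add(60, 57)), Add(-11, -149)) = Mul(Mul(Add(140, -26), Add(60, 57)), Add(-11, -149)) = Mul(Mul(114, 117), -160) = Mul(13338, -160) = -2134080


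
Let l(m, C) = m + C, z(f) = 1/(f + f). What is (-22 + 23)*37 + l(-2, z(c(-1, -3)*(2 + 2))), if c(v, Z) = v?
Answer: 279/8 ≈ 34.875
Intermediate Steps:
z(f) = 1/(2*f)
l(m, C) = C + m
(-22 + 23)*37 + l(-2, z(c(-1, -3)*(2 + 2))) = (-22 + 23)*37 + (1/(2*((-(2 + 2)))) - 2) = 1*37 + (1/(2*((-1*4))) - 2) = 37 + ((½)/(-4) - 2) = 37 + ((½)*(-¼) - 2) = 37 + (-⅛ - 2) = 37 - 17/8 = 279/8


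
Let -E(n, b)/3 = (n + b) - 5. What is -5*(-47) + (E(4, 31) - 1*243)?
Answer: -98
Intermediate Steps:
E(n, b) = 15 - 3*b - 3*n (E(n, b) = -3*((n + b) - 5) = -3*((b + n) - 5) = -3*(-5 + b + n) = 15 - 3*b - 3*n)
-5*(-47) + (E(4, 31) - 1*243) = -5*(-47) + ((15 - 3*31 - 3*4) - 1*243) = 235 + ((15 - 93 - 12) - 243) = 235 + (-90 - 243) = 235 - 333 = -98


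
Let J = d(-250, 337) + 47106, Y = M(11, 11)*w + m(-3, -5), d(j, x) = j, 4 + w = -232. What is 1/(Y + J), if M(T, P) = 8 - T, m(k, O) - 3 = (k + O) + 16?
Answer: 1/47575 ≈ 2.1019e-5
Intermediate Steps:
w = -236 (w = -4 - 232 = -236)
m(k, O) = 19 + O + k (m(k, O) = 3 + ((k + O) + 16) = 3 + ((O + k) + 16) = 3 + (16 + O + k) = 19 + O + k)
Y = 719 (Y = (8 - 1*11)*(-236) + (19 - 5 - 3) = (8 - 11)*(-236) + 11 = -3*(-236) + 11 = 708 + 11 = 719)
J = 46856 (J = -250 + 47106 = 46856)
1/(Y + J) = 1/(719 + 46856) = 1/47575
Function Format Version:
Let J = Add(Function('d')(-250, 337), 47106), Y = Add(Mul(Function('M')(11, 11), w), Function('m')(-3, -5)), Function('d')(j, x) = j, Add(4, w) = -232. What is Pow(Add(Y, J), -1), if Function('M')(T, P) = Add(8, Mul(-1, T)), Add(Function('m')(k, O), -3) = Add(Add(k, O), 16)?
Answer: Rational(1, 47575) ≈ 2.1019e-5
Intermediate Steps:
w = -236 (w = Add(-4, -232) = -236)
Function('m')(k, O) = Add(19, O, k) (Function('m')(k, O) = Add(3, Add(Add(k, O), 16)) = Add(3, Add(Add(O, k), 16)) = Add(3, Add(16, O, k)) = Add(19, O, k))
Y = 719 (Y = Add(Mul(Add(8, Mul(-1, 11)), -236), Add(19, -5, -3)) = Add(Mul(Add(8, -11), -236), 11) = Add(Mul(-3, -236), 11) = Add(708, 11) = 719)
J = 46856 (J = Add(-250, 47106) = 46856)
Pow(Add(Y, J), -1) = Pow(Add(719, 46856), -1) = Pow(47575, -1) = Rational(1, 47575)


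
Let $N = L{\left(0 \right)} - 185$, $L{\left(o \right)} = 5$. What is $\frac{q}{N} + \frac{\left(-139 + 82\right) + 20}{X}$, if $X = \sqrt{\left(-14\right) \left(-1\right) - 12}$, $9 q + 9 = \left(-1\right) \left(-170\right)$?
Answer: $- \frac{161}{1620} - \frac{37 \sqrt{2}}{2} \approx -26.262$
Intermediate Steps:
$N = -180$ ($N = 5 - 185 = -180$)
$q = \frac{161}{9}$ ($q = -1 + \frac{\left(-1\right) \left(-170\right)}{9} = -1 + \frac{1}{9} \cdot 170 = -1 + \frac{170}{9} = \frac{161}{9} \approx 17.889$)
$X = \sqrt{2}$ ($X = \sqrt{14 - 12} = \sqrt{2} \approx 1.4142$)
$\frac{q}{N} + \frac{\left(-139 + 82\right) + 20}{X} = \frac{161}{9 \left(-180\right)} + \frac{\left(-139 + 82\right) + 20}{\sqrt{2}} = \frac{161}{9} \left(- \frac{1}{180}\right) + \left(-57 + 20\right) \frac{\sqrt{2}}{2} = - \frac{161}{1620} - 37 \frac{\sqrt{2}}{2} = - \frac{161}{1620} - \frac{37 \sqrt{2}}{2}$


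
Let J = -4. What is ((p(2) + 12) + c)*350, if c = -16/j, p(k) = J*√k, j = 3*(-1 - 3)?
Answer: 14000/3 - 1400*√2 ≈ 2686.8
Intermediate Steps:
j = -12 (j = 3*(-4) = -12)
p(k) = -4*√k
c = 4/3 (c = -16/(-12) = -16*(-1/12) = 4/3 ≈ 1.3333)
((p(2) + 12) + c)*350 = ((-4*√2 + 12) + 4/3)*350 = ((12 - 4*√2) + 4/3)*350 = (40/3 - 4*√2)*350 = 14000/3 - 1400*√2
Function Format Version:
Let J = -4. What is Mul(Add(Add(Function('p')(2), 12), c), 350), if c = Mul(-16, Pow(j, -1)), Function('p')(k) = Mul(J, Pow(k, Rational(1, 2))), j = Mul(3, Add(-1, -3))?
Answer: Add(Rational(14000, 3), Mul(-1400, Pow(2, Rational(1, 2)))) ≈ 2686.8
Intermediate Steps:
j = -12 (j = Mul(3, -4) = -12)
Function('p')(k) = Mul(-4, Pow(k, Rational(1, 2)))
c = Rational(4, 3) (c = Mul(-16, Pow(-12, -1)) = Mul(-16, Rational(-1, 12)) = Rational(4, 3) ≈ 1.3333)
Mul(Add(Add(Function('p')(2), 12), c), 350) = Mul(Add(Add(Mul(-4, Pow(2, Rational(1, 2))), 12), Rational(4, 3)), 350) = Mul(Add(Add(12, Mul(-4, Pow(2, Rational(1, 2)))), Rational(4, 3)), 350) = Mul(Add(Rational(40, 3), Mul(-4, Pow(2, Rational(1, 2)))), 350) = Add(Rational(14000, 3), Mul(-1400, Pow(2, Rational(1, 2))))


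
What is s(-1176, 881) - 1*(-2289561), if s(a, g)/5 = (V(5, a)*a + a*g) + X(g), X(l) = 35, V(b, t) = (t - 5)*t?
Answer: -8169363824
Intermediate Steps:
V(b, t) = t*(-5 + t) (V(b, t) = (-5 + t)*t = t*(-5 + t))
s(a, g) = 175 + 5*a*g + 5*a²*(-5 + a) (s(a, g) = 5*(((a*(-5 + a))*a + a*g) + 35) = 5*((a²*(-5 + a) + a*g) + 35) = 5*((a*g + a²*(-5 + a)) + 35) = 5*(35 + a*g + a²*(-5 + a)) = 175 + 5*a*g + 5*a²*(-5 + a))
s(-1176, 881) - 1*(-2289561) = (175 + 5*(-1176)*881 + 5*(-1176)²*(-5 - 1176)) - 1*(-2289561) = (175 - 5180280 + 5*1382976*(-1181)) + 2289561 = (175 - 5180280 - 8166473280) + 2289561 = -8171653385 + 2289561 = -8169363824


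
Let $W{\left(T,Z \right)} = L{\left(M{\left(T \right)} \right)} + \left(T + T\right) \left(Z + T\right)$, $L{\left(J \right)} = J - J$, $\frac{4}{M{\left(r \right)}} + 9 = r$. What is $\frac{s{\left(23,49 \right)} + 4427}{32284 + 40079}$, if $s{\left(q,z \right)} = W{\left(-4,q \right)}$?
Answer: $\frac{1425}{24121} \approx 0.059077$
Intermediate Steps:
$M{\left(r \right)} = \frac{4}{-9 + r}$
$L{\left(J \right)} = 0$
$W{\left(T,Z \right)} = 2 T \left(T + Z\right)$ ($W{\left(T,Z \right)} = 0 + \left(T + T\right) \left(Z + T\right) = 0 + 2 T \left(T + Z\right) = 2 T \left(T + Z\right)$)
$s{\left(q,z \right)} = 32 - 8 q$ ($s{\left(q,z \right)} = 2 \left(-4\right) \left(-4 + q\right) = 32 - 8 q$)
$\frac{s{\left(23,49 \right)} + 4427}{32284 + 40079} = \frac{\left(32 - 184\right) + 4427}{32284 + 40079} = \frac{\left(32 - 184\right) + 4427}{72363} = \left(-152 + 4427\right) \frac{1}{72363} = 4275 \cdot \frac{1}{72363} = \frac{1425}{24121}$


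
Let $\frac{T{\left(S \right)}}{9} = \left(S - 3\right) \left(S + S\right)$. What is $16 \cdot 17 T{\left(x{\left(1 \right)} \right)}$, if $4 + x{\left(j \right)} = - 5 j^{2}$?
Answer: $528768$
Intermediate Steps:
$x{\left(j \right)} = -4 - 5 j^{2}$
$T{\left(S \right)} = 18 S \left(-3 + S\right)$ ($T{\left(S \right)} = 9 \left(S - 3\right) \left(S + S\right) = 9 \left(-3 + S\right) 2 S = 9 \cdot 2 S \left(-3 + S\right) = 18 S \left(-3 + S\right)$)
$16 \cdot 17 T{\left(x{\left(1 \right)} \right)} = 16 \cdot 17 \cdot 18 \left(-4 - 5 \cdot 1^{2}\right) \left(-3 - \left(4 + 5 \cdot 1^{2}\right)\right) = 272 \cdot 18 \left(-4 - 5\right) \left(-3 - 9\right) = 272 \cdot 18 \left(-9\right) \left(-3 - 9\right) = 272 \cdot 18 \left(-9\right) \left(-12\right) = 272 \cdot 1944 = 528768$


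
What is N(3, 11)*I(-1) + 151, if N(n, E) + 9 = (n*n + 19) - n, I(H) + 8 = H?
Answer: 7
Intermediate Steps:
I(H) = -8 + H
N(n, E) = 10 + n**2 - n (N(n, E) = -9 + ((n*n + 19) - n) = -9 + ((n**2 + 19) - n) = -9 + ((19 + n**2) - n) = -9 + (19 + n**2 - n) = 10 + n**2 - n)
N(3, 11)*I(-1) + 151 = (10 + 3**2 - 1*3)*(-8 - 1) + 151 = (10 + 9 - 3)*(-9) + 151 = 16*(-9) + 151 = -144 + 151 = 7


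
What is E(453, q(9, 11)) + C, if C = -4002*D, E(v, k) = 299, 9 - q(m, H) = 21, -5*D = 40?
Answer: 32315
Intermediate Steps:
D = -8 (D = -1/5*40 = -8)
q(m, H) = -12 (q(m, H) = 9 - 1*21 = 9 - 21 = -12)
C = 32016 (C = -4002*(-8) = 32016)
E(453, q(9, 11)) + C = 299 + 32016 = 32315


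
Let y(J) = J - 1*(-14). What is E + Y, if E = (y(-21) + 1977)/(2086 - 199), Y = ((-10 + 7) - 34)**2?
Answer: 2585273/1887 ≈ 1370.0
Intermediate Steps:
Y = 1369 (Y = (-3 - 34)**2 = (-37)**2 = 1369)
y(J) = 14 + J (y(J) = J + 14 = 14 + J)
E = 1970/1887 (E = ((14 - 21) + 1977)/(2086 - 199) = (-7 + 1977)/1887 = 1970*(1/1887) = 1970/1887 ≈ 1.0440)
E + Y = 1970/1887 + 1369 = 2585273/1887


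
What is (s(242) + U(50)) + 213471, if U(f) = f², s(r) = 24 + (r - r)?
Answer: 215995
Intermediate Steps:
s(r) = 24 (s(r) = 24 + 0 = 24)
(s(242) + U(50)) + 213471 = (24 + 50²) + 213471 = (24 + 2500) + 213471 = 2524 + 213471 = 215995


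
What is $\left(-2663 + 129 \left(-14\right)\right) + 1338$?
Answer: $-3131$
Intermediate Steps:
$\left(-2663 + 129 \left(-14\right)\right) + 1338 = \left(-2663 - 1806\right) + 1338 = -4469 + 1338 = -3131$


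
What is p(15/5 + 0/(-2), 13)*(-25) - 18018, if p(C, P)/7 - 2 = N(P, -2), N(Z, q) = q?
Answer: -18018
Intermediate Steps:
p(C, P) = 0 (p(C, P) = 14 + 7*(-2) = 14 - 14 = 0)
p(15/5 + 0/(-2), 13)*(-25) - 18018 = 0*(-25) - 18018 = 0 - 18018 = -18018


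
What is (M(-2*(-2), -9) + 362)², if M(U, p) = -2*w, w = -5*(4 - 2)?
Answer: 145924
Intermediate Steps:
w = -10 (w = -5*2 = -10)
M(U, p) = 20 (M(U, p) = -2*(-10) = 20)
(M(-2*(-2), -9) + 362)² = (20 + 362)² = 382² = 145924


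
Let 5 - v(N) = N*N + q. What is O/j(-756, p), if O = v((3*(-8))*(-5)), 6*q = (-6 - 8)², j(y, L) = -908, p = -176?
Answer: 43283/2724 ≈ 15.889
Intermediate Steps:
q = 98/3 (q = (-6 - 8)²/6 = (⅙)*(-14)² = (⅙)*196 = 98/3 ≈ 32.667)
v(N) = -83/3 - N² (v(N) = 5 - (N*N + 98/3) = 5 - (N² + 98/3) = 5 - (98/3 + N²) = 5 + (-98/3 - N²) = -83/3 - N²)
O = -43283/3 (O = -83/3 - ((3*(-8))*(-5))² = -83/3 - (-24*(-5))² = -83/3 - 1*120² = -83/3 - 1*14400 = -83/3 - 14400 = -43283/3 ≈ -14428.)
O/j(-756, p) = -43283/3/(-908) = -43283/3*(-1/908) = 43283/2724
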